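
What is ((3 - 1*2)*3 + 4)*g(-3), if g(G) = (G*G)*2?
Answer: 126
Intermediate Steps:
g(G) = 2*G² (g(G) = G²*2 = 2*G²)
((3 - 1*2)*3 + 4)*g(-3) = ((3 - 1*2)*3 + 4)*(2*(-3)²) = ((3 - 2)*3 + 4)*(2*9) = (1*3 + 4)*18 = (3 + 4)*18 = 7*18 = 126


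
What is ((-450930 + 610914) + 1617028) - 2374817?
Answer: -597805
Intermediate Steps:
((-450930 + 610914) + 1617028) - 2374817 = (159984 + 1617028) - 2374817 = 1777012 - 2374817 = -597805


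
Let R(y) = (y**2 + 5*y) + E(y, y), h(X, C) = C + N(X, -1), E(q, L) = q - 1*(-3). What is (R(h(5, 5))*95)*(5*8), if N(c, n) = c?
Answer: 619400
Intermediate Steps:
E(q, L) = 3 + q (E(q, L) = q + 3 = 3 + q)
h(X, C) = C + X
R(y) = 3 + y**2 + 6*y (R(y) = (y**2 + 5*y) + (3 + y) = 3 + y**2 + 6*y)
(R(h(5, 5))*95)*(5*8) = ((3 + (5 + 5)**2 + 6*(5 + 5))*95)*(5*8) = ((3 + 10**2 + 6*10)*95)*40 = ((3 + 100 + 60)*95)*40 = (163*95)*40 = 15485*40 = 619400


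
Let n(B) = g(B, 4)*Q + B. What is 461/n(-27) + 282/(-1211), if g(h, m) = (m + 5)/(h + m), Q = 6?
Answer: -13030583/817425 ≈ -15.941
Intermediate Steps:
g(h, m) = (5 + m)/(h + m)
n(B) = B + 54/(4 + B) (n(B) = ((5 + 4)/(B + 4))*6 + B = (9/(4 + B))*6 + B = 54/(4 + B) + B = B + 54/(4 + B))
461/n(-27) + 282/(-1211) = 461/(((54 - 27*(4 - 27))/(4 - 27))) + 282/(-1211) = 461/(((54 - 27*(-23))/(-23))) + 282*(-1/1211) = 461/((-(54 + 621)/23)) - 282/1211 = 461/((-1/23*675)) - 282/1211 = 461/(-675/23) - 282/1211 = 461*(-23/675) - 282/1211 = -10603/675 - 282/1211 = -13030583/817425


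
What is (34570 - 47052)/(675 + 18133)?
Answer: -6241/9404 ≈ -0.66365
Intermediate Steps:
(34570 - 47052)/(675 + 18133) = -12482/18808 = -12482*1/18808 = -6241/9404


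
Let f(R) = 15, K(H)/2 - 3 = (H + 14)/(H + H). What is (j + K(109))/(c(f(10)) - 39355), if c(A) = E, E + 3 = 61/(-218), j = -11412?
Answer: 828754/2860035 ≈ 0.28977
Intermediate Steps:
K(H) = 6 + (14 + H)/H (K(H) = 6 + 2*((H + 14)/(H + H)) = 6 + 2*((14 + H)/((2*H))) = 6 + 2*((14 + H)*(1/(2*H))) = 6 + 2*((14 + H)/(2*H)) = 6 + (14 + H)/H)
E = -715/218 (E = -3 + 61/(-218) = -3 + 61*(-1/218) = -3 - 61/218 = -715/218 ≈ -3.2798)
c(A) = -715/218
(j + K(109))/(c(f(10)) - 39355) = (-11412 + (7 + 14/109))/(-715/218 - 39355) = (-11412 + (7 + 14*(1/109)))/(-8580105/218) = (-11412 + (7 + 14/109))*(-218/8580105) = (-11412 + 777/109)*(-218/8580105) = -1243131/109*(-218/8580105) = 828754/2860035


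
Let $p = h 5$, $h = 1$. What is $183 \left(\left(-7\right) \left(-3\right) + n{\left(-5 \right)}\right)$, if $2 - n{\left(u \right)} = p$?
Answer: $3294$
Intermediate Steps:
$p = 5$ ($p = 1 \cdot 5 = 5$)
$n{\left(u \right)} = -3$ ($n{\left(u \right)} = 2 - 5 = -3$)
$183 \left(\left(-7\right) \left(-3\right) + n{\left(-5 \right)}\right) = 183 \left(\left(-7\right) \left(-3\right) - 3\right) = 183 \left(21 - 3\right) = 183 \cdot 18 = 3294$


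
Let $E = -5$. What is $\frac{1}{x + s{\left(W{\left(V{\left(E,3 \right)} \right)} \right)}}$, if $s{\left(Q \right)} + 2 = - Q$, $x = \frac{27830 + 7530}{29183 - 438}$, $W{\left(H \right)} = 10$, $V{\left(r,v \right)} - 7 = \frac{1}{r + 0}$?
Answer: $- \frac{5749}{61916} \approx -0.092852$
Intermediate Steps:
$V{\left(r,v \right)} = 7 + \frac{1}{r}$ ($V{\left(r,v \right)} = 7 + \frac{1}{r + 0} = 7 + \frac{1}{r}$)
$x = \frac{7072}{5749}$ ($x = \frac{35360}{28745} = 35360 \cdot \frac{1}{28745} = \frac{7072}{5749} \approx 1.2301$)
$s{\left(Q \right)} = -2 - Q$
$\frac{1}{x + s{\left(W{\left(V{\left(E,3 \right)} \right)} \right)}} = \frac{1}{\frac{7072}{5749} - 12} = \frac{1}{- \frac{61916}{5749}} = - \frac{5749}{61916}$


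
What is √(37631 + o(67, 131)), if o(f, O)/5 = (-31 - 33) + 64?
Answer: 11*√311 ≈ 193.99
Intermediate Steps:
o(f, O) = 0 (o(f, O) = 5*((-31 - 33) + 64) = 5*(-64 + 64) = 5*0 = 0)
√(37631 + o(67, 131)) = √(37631 + 0) = √37631 = 11*√311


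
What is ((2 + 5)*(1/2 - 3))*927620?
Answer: -16233350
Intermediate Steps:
((2 + 5)*(1/2 - 3))*927620 = (7*(½ - 3))*927620 = (7*(-5/2))*927620 = -35/2*927620 = -16233350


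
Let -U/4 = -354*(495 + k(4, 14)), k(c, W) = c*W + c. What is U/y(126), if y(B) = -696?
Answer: -32745/29 ≈ -1129.1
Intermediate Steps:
k(c, W) = c + W*c (k(c, W) = W*c + c = c + W*c)
U = 785880 (U = -(-1416)*(495 + 4*(1 + 14)) = -(-1416)*(495 + 4*15) = -(-1416)*(495 + 60) = -(-1416)*555 = -4*(-196470) = 785880)
U/y(126) = 785880/(-696) = 785880*(-1/696) = -32745/29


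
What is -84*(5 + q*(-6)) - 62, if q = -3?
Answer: -1994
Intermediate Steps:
-84*(5 + q*(-6)) - 62 = -84*(5 - 3*(-6)) - 62 = -84*(5 + 18) - 62 = -84*23 - 62 = -1932 - 62 = -1994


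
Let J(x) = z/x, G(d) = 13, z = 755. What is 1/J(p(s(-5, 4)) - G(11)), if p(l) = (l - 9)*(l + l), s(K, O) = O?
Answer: -53/755 ≈ -0.070199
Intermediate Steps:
p(l) = 2*l*(-9 + l) (p(l) = (-9 + l)*(2*l) = 2*l*(-9 + l))
J(x) = 755/x
1/J(p(s(-5, 4)) - G(11)) = 1/(755/(2*4*(-9 + 4) - 1*13)) = 1/(755/(2*4*(-5) - 13)) = 1/(755/(-40 - 13)) = 1/(755/(-53)) = 1/(755*(-1/53)) = 1/(-755/53) = -53/755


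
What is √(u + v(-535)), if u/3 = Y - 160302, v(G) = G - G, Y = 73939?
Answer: I*√259089 ≈ 509.01*I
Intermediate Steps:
v(G) = 0
u = -259089 (u = 3*(73939 - 160302) = 3*(-86363) = -259089)
√(u + v(-535)) = √(-259089 + 0) = √(-259089) = I*√259089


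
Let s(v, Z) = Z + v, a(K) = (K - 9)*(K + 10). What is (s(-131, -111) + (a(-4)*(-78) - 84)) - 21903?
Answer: -16145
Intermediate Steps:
a(K) = (-9 + K)*(10 + K)
(s(-131, -111) + (a(-4)*(-78) - 84)) - 21903 = ((-111 - 131) + ((-90 - 4 + (-4)**2)*(-78) - 84)) - 21903 = (-242 + ((-90 - 4 + 16)*(-78) - 84)) - 21903 = (-242 + (-78*(-78) - 84)) - 21903 = (-242 + (6084 - 84)) - 21903 = (-242 + 6000) - 21903 = 5758 - 21903 = -16145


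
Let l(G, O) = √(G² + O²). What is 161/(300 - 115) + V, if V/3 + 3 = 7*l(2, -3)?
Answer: -1504/185 + 21*√13 ≈ 67.587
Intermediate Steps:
V = -9 + 21*√13 (V = -9 + 3*(7*√(2² + (-3)²)) = -9 + 3*(7*√(4 + 9)) = -9 + 3*(7*√13) = -9 + 21*√13 ≈ 66.717)
161/(300 - 115) + V = 161/(300 - 115) + (-9 + 21*√13) = 161/185 + (-9 + 21*√13) = -1504/185 + 21*√13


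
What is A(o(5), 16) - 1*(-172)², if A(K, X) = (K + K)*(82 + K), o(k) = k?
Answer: -28714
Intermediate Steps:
A(K, X) = 2*K*(82 + K) (A(K, X) = (2*K)*(82 + K) = 2*K*(82 + K))
A(o(5), 16) - 1*(-172)² = 2*5*(82 + 5) - 1*(-172)² = 2*5*87 - 1*29584 = 870 - 29584 = -28714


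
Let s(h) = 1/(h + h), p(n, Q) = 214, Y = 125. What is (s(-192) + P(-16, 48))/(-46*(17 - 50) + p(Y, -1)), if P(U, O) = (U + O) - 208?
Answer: -67585/665088 ≈ -0.10162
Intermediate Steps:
P(U, O) = -208 + O + U (P(U, O) = (O + U) - 208 = -208 + O + U)
s(h) = 1/(2*h)
(s(-192) + P(-16, 48))/(-46*(17 - 50) + p(Y, -1)) = ((1/2)/(-192) + (-208 + 48 - 16))/(-46*(17 - 50) + 214) = ((1/2)*(-1/192) - 176)/(-46*(-33) + 214) = (-1/384 - 176)/(1518 + 214) = -67585/384/1732 = -67585/384*1/1732 = -67585/665088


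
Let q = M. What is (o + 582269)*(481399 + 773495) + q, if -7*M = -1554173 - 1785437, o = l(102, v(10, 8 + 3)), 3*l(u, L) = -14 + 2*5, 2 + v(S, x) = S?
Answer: 5114792748668/7 ≈ 7.3068e+11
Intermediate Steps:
v(S, x) = -2 + S
l(u, L) = -4/3 (l(u, L) = (-14 + 2*5)/3 = (-14 + 10)/3 = (⅓)*(-4) = -4/3)
o = -4/3 ≈ -1.3333
M = 3339610/7 (M = -(-1554173 - 1785437)/7 = -⅐*(-3339610) = 3339610/7 ≈ 4.7709e+5)
q = 3339610/7 ≈ 4.7709e+5
(o + 582269)*(481399 + 773495) + q = (-4/3 + 582269)*(481399 + 773495) + 3339610/7 = (1746803/3)*1254894 + 3339610/7 = 730684201294 + 3339610/7 = 5114792748668/7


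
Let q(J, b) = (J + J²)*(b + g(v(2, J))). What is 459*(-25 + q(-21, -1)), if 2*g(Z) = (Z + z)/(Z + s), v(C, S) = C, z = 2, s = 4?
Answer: -139995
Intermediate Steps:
g(Z) = (2 + Z)/(2*(4 + Z)) (g(Z) = ((Z + 2)/(Z + 4))/2 = ((2 + Z)/(4 + Z))/2 = (2 + Z)/(2*(4 + Z)))
q(J, b) = (⅓ + b)*(J + J²) (q(J, b) = (J + J²)*(b + (2 + 2)/(2*(4 + 2))) = (J + J²)*(b + (½)*4/6) = (J + J²)*(b + (½)*(⅙)*4) = (J + J²)*(b + ⅓) = (J + J²)*(⅓ + b) = (⅓ + b)*(J + J²))
459*(-25 + q(-21, -1)) = 459*(-25 + (⅓)*(-21)*(1 - 21 + 3*(-1) + 3*(-21)*(-1))) = 459*(-25 + (⅓)*(-21)*(1 - 21 - 3 + 63)) = 459*(-25 + (⅓)*(-21)*40) = 459*(-25 - 280) = 459*(-305) = -139995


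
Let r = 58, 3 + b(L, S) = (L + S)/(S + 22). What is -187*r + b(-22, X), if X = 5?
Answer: -292940/27 ≈ -10850.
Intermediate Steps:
b(L, S) = -3 + (L + S)/(22 + S) (b(L, S) = -3 + (L + S)/(S + 22) = -3 + (L + S)/(22 + S))
-187*r + b(-22, X) = -187*58 + (-66 - 22 - 2*5)/(22 + 5) = -10846 + (-66 - 22 - 10)/27 = -10846 + (1/27)*(-98) = -10846 - 98/27 = -292940/27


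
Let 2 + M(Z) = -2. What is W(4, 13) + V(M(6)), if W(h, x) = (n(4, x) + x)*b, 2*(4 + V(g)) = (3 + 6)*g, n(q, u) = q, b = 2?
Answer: 12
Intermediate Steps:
M(Z) = -4 (M(Z) = -2 - 2 = -4)
V(g) = -4 + 9*g/2 (V(g) = -4 + ((3 + 6)*g)/2 = -4 + (9*g)/2 = -4 + 9*g/2)
W(h, x) = 8 + 2*x (W(h, x) = (4 + x)*2 = 8 + 2*x)
W(4, 13) + V(M(6)) = (8 + 2*13) + (-4 + (9/2)*(-4)) = (8 + 26) + (-4 - 18) = 34 - 22 = 12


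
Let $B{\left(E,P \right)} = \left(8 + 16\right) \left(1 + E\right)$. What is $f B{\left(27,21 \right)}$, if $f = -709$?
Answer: $-476448$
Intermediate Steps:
$B{\left(E,P \right)} = 24 + 24 E$ ($B{\left(E,P \right)} = 24 \left(1 + E\right) = 24 + 24 E$)
$f B{\left(27,21 \right)} = - 709 \left(24 + 24 \cdot 27\right) = - 709 \left(24 + 648\right) = \left(-709\right) 672 = -476448$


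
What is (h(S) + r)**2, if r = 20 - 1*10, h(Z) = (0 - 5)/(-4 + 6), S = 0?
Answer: 225/4 ≈ 56.250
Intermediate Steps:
h(Z) = -5/2
r = 10 (r = 20 - 10 = 10)
(h(S) + r)**2 = (-5/2 + 10)**2 = (15/2)**2 = 225/4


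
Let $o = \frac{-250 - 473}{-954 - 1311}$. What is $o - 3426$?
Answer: $- \frac{2586389}{755} \approx -3425.7$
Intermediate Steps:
$o = \frac{241}{755}$ ($o = - \frac{723}{-2265} = \left(-723\right) \left(- \frac{1}{2265}\right) = \frac{241}{755} \approx 0.31921$)
$o - 3426 = \frac{241}{755} - 3426 = - \frac{2586389}{755}$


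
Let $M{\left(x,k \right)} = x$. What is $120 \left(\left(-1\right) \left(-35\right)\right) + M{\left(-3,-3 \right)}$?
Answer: $4197$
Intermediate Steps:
$120 \left(\left(-1\right) \left(-35\right)\right) + M{\left(-3,-3 \right)} = 120 \left(\left(-1\right) \left(-35\right)\right) - 3 = 120 \cdot 35 - 3 = 4200 - 3 = 4197$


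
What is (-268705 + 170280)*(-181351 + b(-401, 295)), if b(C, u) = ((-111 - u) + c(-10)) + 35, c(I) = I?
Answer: 17886972100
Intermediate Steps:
b(C, u) = -86 - u (b(C, u) = ((-111 - u) - 10) + 35 = (-121 - u) + 35 = -86 - u)
(-268705 + 170280)*(-181351 + b(-401, 295)) = (-268705 + 170280)*(-181351 + (-86 - 1*295)) = -98425*(-181351 + (-86 - 295)) = -98425*(-181351 - 381) = -98425*(-181732) = 17886972100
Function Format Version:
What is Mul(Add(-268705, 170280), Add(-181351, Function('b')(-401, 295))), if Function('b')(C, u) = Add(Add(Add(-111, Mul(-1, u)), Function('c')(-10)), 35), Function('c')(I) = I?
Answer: 17886972100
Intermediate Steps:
Function('b')(C, u) = Add(-86, Mul(-1, u)) (Function('b')(C, u) = Add(Add(Add(-111, Mul(-1, u)), -10), 35) = Add(Add(-121, Mul(-1, u)), 35) = Add(-86, Mul(-1, u)))
Mul(Add(-268705, 170280), Add(-181351, Function('b')(-401, 295))) = Mul(Add(-268705, 170280), Add(-181351, Add(-86, Mul(-1, 295)))) = Mul(-98425, Add(-181351, Add(-86, -295))) = Mul(-98425, Add(-181351, -381)) = Mul(-98425, -181732) = 17886972100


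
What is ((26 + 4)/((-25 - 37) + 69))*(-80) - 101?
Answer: -3107/7 ≈ -443.86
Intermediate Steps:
((26 + 4)/((-25 - 37) + 69))*(-80) - 101 = (30/(-62 + 69))*(-80) - 101 = (30/7)*(-80) - 101 = -2400/7 - 101 = -3107/7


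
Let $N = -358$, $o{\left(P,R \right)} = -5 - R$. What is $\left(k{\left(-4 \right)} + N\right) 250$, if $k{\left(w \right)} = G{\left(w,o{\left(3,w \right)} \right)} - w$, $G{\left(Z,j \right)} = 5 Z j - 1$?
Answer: $-83750$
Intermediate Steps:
$G{\left(Z,j \right)} = -1 + 5 Z j$ ($G{\left(Z,j \right)} = 5 Z j - 1 = -1 + 5 Z j$)
$k{\left(w \right)} = -1 - w + 5 w \left(-5 - w\right)$ ($k{\left(w \right)} = \left(-1 + 5 w \left(-5 - w\right)\right) - w = -1 - w + 5 w \left(-5 - w\right)$)
$\left(k{\left(-4 \right)} + N\right) 250 = \left(\left(-1 - -4 - - 20 \left(5 - 4\right)\right) - 358\right) 250 = \left(\left(-1 + 4 - \left(-20\right) 1\right) - 358\right) 250 = \left(\left(-1 + 4 + 20\right) - 358\right) 250 = \left(23 - 358\right) 250 = \left(-335\right) 250 = -83750$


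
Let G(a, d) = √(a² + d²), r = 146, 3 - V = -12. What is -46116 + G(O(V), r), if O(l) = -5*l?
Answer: -46116 + √26941 ≈ -45952.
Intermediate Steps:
V = 15 (V = 3 - 1*(-12) = 3 + 12 = 15)
-46116 + G(O(V), r) = -46116 + √((-5*15)² + 146²) = -46116 + √((-75)² + 21316) = -46116 + √(5625 + 21316) = -46116 + √26941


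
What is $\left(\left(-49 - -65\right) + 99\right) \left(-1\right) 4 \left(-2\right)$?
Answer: $920$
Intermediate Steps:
$\left(\left(-49 - -65\right) + 99\right) \left(-1\right) 4 \left(-2\right) = \left(\left(-49 + 65\right) + 99\right) \left(\left(-4\right) \left(-2\right)\right) = \left(16 + 99\right) 8 = 115 \cdot 8 = 920$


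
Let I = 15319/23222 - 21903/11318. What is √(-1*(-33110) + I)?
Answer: √142942405806872430466/65706649 ≈ 181.96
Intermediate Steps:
I = -83812756/65706649 (I = 15319*(1/23222) - 21903*1/11318 = 15319/23222 - 21903/11318 = -83812756/65706649 ≈ -1.2756)
√(-1*(-33110) + I) = √(-1*(-33110) - 83812756/65706649) = √(33110 - 83812756/65706649) = √(2175463335634/65706649) = √142942405806872430466/65706649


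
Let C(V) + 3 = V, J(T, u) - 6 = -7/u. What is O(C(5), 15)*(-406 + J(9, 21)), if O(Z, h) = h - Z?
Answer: -15613/3 ≈ -5204.3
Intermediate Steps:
J(T, u) = 6 - 7/u
C(V) = -3 + V
O(C(5), 15)*(-406 + J(9, 21)) = (15 - (-3 + 5))*(-406 + (6 - 7/21)) = (15 - 1*2)*(-406 + (6 - 7*1/21)) = (15 - 2)*(-406 + (6 - ⅓)) = 13*(-406 + 17/3) = 13*(-1201/3) = -15613/3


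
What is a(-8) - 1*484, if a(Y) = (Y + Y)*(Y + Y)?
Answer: -228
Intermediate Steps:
a(Y) = 4*Y² (a(Y) = (2*Y)*(2*Y) = 4*Y²)
a(-8) - 1*484 = 4*(-8)² - 1*484 = 4*64 - 484 = 256 - 484 = -228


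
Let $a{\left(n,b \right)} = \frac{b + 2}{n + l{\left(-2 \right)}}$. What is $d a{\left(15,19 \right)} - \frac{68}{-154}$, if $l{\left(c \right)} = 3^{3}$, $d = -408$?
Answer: $- \frac{15674}{77} \approx -203.56$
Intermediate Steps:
$l{\left(c \right)} = 27$
$a{\left(n,b \right)} = \frac{2 + b}{27 + n}$ ($a{\left(n,b \right)} = \frac{b + 2}{n + 27} = \frac{2 + b}{27 + n}$)
$d a{\left(15,19 \right)} - \frac{68}{-154} = - 408 \frac{2 + 19}{27 + 15} - \frac{68}{-154} = - 408 \cdot \frac{1}{42} \cdot 21 - - \frac{34}{77} = - 408 \cdot \frac{1}{42} \cdot 21 + \frac{34}{77} = \left(-408\right) \frac{1}{2} + \frac{34}{77} = -204 + \frac{34}{77} = - \frac{15674}{77}$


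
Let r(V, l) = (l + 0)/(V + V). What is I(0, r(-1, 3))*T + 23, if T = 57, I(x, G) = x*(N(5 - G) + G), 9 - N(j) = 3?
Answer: 23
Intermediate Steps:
N(j) = 6 (N(j) = 9 - 1*3 = 9 - 3 = 6)
r(V, l) = l/(2*V) (r(V, l) = l/((2*V)) = l*(1/(2*V)) = l/(2*V))
I(x, G) = x*(6 + G)
I(0, r(-1, 3))*T + 23 = (0*(6 + (½)*3/(-1)))*57 + 23 = (0*(6 + (½)*3*(-1)))*57 + 23 = (0*(6 - 3/2))*57 + 23 = (0*(9/2))*57 + 23 = 0*57 + 23 = 0 + 23 = 23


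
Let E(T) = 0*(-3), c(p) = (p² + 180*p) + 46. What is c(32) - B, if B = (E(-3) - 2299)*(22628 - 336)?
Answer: 51256138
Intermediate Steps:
c(p) = 46 + p² + 180*p
E(T) = 0
B = -51249308 (B = (0 - 2299)*(22628 - 336) = -2299*22292 = -51249308)
c(32) - B = (46 + 32² + 180*32) - 1*(-51249308) = (46 + 1024 + 5760) + 51249308 = 6830 + 51249308 = 51256138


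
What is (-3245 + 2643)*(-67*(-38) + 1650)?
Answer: -2525992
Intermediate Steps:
(-3245 + 2643)*(-67*(-38) + 1650) = -602*(2546 + 1650) = -602*4196 = -2525992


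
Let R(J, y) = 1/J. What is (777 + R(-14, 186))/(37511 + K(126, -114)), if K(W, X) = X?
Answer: 10877/523558 ≈ 0.020775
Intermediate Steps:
(777 + R(-14, 186))/(37511 + K(126, -114)) = (777 + 1/(-14))/(37511 - 114) = (777 - 1/14)/37397 = (10877/14)*(1/37397) = 10877/523558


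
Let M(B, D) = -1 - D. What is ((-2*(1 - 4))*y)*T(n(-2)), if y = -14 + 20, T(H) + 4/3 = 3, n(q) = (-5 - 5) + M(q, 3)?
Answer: 60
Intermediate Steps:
n(q) = -14 (n(q) = (-5 - 5) + (-1 - 1*3) = -10 + (-1 - 3) = -10 - 4 = -14)
T(H) = 5/3 (T(H) = -4/3 + 3 = 5/3)
y = 6
((-2*(1 - 4))*y)*T(n(-2)) = (-2*(1 - 4)*6)*(5/3) = (-2*(-3)*6)*(5/3) = (6*6)*(5/3) = 36*(5/3) = 60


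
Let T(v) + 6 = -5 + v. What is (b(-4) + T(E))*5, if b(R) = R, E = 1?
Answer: -70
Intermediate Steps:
T(v) = -11 + v (T(v) = -6 + (-5 + v) = -11 + v)
(b(-4) + T(E))*5 = (-4 + (-11 + 1))*5 = (-4 - 10)*5 = -14*5 = -70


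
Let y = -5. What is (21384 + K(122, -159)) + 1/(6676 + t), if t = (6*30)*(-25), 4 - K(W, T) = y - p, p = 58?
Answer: 46677377/2176 ≈ 21451.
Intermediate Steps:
K(W, T) = 67 (K(W, T) = 4 - (-5 - 1*58) = 4 - (-5 - 58) = 4 - 1*(-63) = 4 + 63 = 67)
t = -4500 (t = 180*(-25) = -4500)
(21384 + K(122, -159)) + 1/(6676 + t) = (21384 + 67) + 1/(6676 - 4500) = 21451 + 1/2176 = 46677377/2176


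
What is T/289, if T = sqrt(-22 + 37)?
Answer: sqrt(15)/289 ≈ 0.013401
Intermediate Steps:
T = sqrt(15) ≈ 3.8730
T/289 = sqrt(15)/289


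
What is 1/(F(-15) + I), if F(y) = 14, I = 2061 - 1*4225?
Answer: -1/2150 ≈ -0.00046512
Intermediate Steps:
I = -2164 (I = 2061 - 4225 = -2164)
1/(F(-15) + I) = 1/(14 - 2164) = 1/(-2150) = -1/2150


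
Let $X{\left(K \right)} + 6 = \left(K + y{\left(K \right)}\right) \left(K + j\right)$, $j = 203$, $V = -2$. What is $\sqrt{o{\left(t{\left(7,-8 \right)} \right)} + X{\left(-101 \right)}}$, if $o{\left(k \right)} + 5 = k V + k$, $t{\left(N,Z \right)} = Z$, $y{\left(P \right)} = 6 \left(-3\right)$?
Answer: $3 i \sqrt{1349} \approx 110.19 i$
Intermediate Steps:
$y{\left(P \right)} = -18$
$o{\left(k \right)} = -5 - k$ ($o{\left(k \right)} = -5 + \left(k \left(-2\right) + k\right) = -5 + \left(- 2 k + k\right) = -5 - k$)
$X{\left(K \right)} = -6 + \left(-18 + K\right) \left(203 + K\right)$ ($X{\left(K \right)} = -6 + \left(K - 18\right) \left(K + 203\right) = -6 + \left(-18 + K\right) \left(203 + K\right)$)
$\sqrt{o{\left(t{\left(7,-8 \right)} \right)} + X{\left(-101 \right)}} = \sqrt{\left(-5 - -8\right) + \left(-3660 + \left(-101\right)^{2} + 185 \left(-101\right)\right)} = \sqrt{\left(-5 + 8\right) - 12144} = \sqrt{3 - 12144} = \sqrt{-12141} = 3 i \sqrt{1349}$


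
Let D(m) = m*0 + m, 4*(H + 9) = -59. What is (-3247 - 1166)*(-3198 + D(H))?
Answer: 56870331/4 ≈ 1.4218e+7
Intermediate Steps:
H = -95/4 (H = -9 + (¼)*(-59) = -9 - 59/4 = -95/4 ≈ -23.750)
D(m) = m (D(m) = 0 + m = m)
(-3247 - 1166)*(-3198 + D(H)) = (-3247 - 1166)*(-3198 - 95/4) = -4413*(-12887/4) = 56870331/4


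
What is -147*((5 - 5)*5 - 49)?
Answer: 7203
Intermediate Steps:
-147*((5 - 5)*5 - 49) = -147*(0*5 - 49) = -147*(0 - 49) = -147*(-49) = 7203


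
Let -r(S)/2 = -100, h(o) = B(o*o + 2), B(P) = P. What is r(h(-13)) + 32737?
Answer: 32937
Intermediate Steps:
h(o) = 2 + o² (h(o) = o*o + 2 = o² + 2 = 2 + o²)
r(S) = 200 (r(S) = -2*(-100) = 200)
r(h(-13)) + 32737 = 200 + 32737 = 32937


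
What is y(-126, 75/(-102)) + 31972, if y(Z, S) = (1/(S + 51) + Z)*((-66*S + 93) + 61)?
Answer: 187604616/29053 ≈ 6457.3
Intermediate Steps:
y(Z, S) = (154 - 66*S)*(Z + 1/(51 + S)) (y(Z, S) = (1/(51 + S) + Z)*((93 - 66*S) + 61) = (Z + 1/(51 + S))*(154 - 66*S) = (154 - 66*S)*(Z + 1/(51 + S)))
y(-126, 75/(-102)) + 31972 = 22*(7 - 225/(-102) + 357*(-126) - 146*75/(-102)*(-126) - 3*(-126)*(75/(-102))²)/(51 + 75/(-102)) + 31972 = 22*(7 - 225*(-1)/102 - 44982 - 146*75*(-1/102)*(-126) - 3*(-126)*(75*(-1/102))²)/(51 + 75*(-1/102)) + 31972 = 22*(7 - 3*(-25/34) - 44982 - 146*(-25/34)*(-126) - 3*(-126)*(-25/34)²)/(51 - 25/34) + 31972 = 22*(7 + 75/34 - 44982 - 229950/17 - 3*(-126)*625/1156)/(1709/34) + 31972 = 22*(34/1709)*(7 + 75/34 - 44982 - 229950/17 + 118125/578) + 31972 = 22*(34/1709)*(-16847225/289) + 31972 = -741277900/29053 + 31972 = 187604616/29053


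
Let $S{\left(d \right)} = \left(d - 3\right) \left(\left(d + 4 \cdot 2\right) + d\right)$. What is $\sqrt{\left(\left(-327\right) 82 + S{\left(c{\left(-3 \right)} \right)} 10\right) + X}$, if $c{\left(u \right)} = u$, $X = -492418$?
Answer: $2 i \sqrt{129838} \approx 720.66 i$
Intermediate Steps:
$S{\left(d \right)} = \left(-3 + d\right) \left(8 + 2 d\right)$ ($S{\left(d \right)} = \left(-3 + d\right) \left(\left(d + 8\right) + d\right) = \left(-3 + d\right) \left(\left(8 + d\right) + d\right) = \left(-3 + d\right) \left(8 + 2 d\right)$)
$\sqrt{\left(\left(-327\right) 82 + S{\left(c{\left(-3 \right)} \right)} 10\right) + X} = \sqrt{\left(\left(-327\right) 82 + \left(-24 + 2 \left(-3\right) + 2 \left(-3\right)^{2}\right) 10\right) - 492418} = \sqrt{\left(-26814 + \left(-24 - 6 + 2 \cdot 9\right) 10\right) - 492418} = \sqrt{\left(-26814 + \left(-24 - 6 + 18\right) 10\right) - 492418} = \sqrt{\left(-26814 - 120\right) - 492418} = \sqrt{-26934 - 492418} = \sqrt{-519352} = 2 i \sqrt{129838}$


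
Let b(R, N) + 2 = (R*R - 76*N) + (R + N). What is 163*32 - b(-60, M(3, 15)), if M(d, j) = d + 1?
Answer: 1978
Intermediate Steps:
M(d, j) = 1 + d
b(R, N) = -2 + R + R² - 75*N (b(R, N) = -2 + ((R*R - 76*N) + (R + N)) = -2 + ((R² - 76*N) + (N + R)) = -2 + (R + R² - 75*N) = -2 + R + R² - 75*N)
163*32 - b(-60, M(3, 15)) = 163*32 - (-2 - 60 + (-60)² - 75*(1 + 3)) = 5216 - (-2 - 60 + 3600 - 75*4) = 5216 - (-2 - 60 + 3600 - 300) = 5216 - 1*3238 = 5216 - 3238 = 1978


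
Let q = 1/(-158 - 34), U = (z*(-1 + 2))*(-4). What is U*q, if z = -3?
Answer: -1/16 ≈ -0.062500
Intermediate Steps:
U = 12 (U = -3*(-1 + 2)*(-4) = -3*1*(-4) = -3*(-4) = 12)
q = -1/192 (q = 1/(-192) = -1/192 ≈ -0.0052083)
U*q = 12*(-1/192) = -1/16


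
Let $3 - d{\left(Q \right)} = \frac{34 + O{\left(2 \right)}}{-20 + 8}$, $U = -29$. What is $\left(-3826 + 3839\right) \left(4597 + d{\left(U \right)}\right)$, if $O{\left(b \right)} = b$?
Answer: $59839$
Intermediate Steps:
$d{\left(Q \right)} = 6$ ($d{\left(Q \right)} = 3 - \frac{34 + 2}{-20 + 8} = 3 - \frac{36}{-12} = 3 - 36 \left(- \frac{1}{12}\right) = 3 - -3 = 3 + 3 = 6$)
$\left(-3826 + 3839\right) \left(4597 + d{\left(U \right)}\right) = \left(-3826 + 3839\right) \left(4597 + 6\right) = 13 \cdot 4603 = 59839$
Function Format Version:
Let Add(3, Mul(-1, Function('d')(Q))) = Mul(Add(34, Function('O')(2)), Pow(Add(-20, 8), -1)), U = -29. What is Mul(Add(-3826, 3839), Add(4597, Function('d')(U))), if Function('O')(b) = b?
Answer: 59839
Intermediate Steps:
Function('d')(Q) = 6 (Function('d')(Q) = Add(3, Mul(-1, Mul(Add(34, 2), Pow(Add(-20, 8), -1)))) = Add(3, Mul(-1, Mul(36, Pow(-12, -1)))) = Add(3, Mul(-1, Mul(36, Rational(-1, 12)))) = Add(3, Mul(-1, -3)) = Add(3, 3) = 6)
Mul(Add(-3826, 3839), Add(4597, Function('d')(U))) = Mul(Add(-3826, 3839), Add(4597, 6)) = Mul(13, 4603) = 59839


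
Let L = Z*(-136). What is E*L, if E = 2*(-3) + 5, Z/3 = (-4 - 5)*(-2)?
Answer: 7344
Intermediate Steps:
Z = 54 (Z = 3*((-4 - 5)*(-2)) = 3*(-9*(-2)) = 3*18 = 54)
E = -1 (E = -6 + 5 = -1)
L = -7344 (L = 54*(-136) = -7344)
E*L = -1*(-7344) = 7344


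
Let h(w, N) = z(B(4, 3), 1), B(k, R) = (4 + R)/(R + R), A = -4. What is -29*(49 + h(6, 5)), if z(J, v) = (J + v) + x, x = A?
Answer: -8207/6 ≈ -1367.8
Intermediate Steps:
x = -4
B(k, R) = (4 + R)/(2*R) (B(k, R) = (4 + R)/((2*R)) = (4 + R)*(1/(2*R)) = (4 + R)/(2*R))
z(J, v) = -4 + J + v (z(J, v) = (J + v) - 4 = -4 + J + v)
h(w, N) = -11/6 (h(w, N) = -4 + (½)*(4 + 3)/3 + 1 = -4 + (½)*(⅓)*7 + 1 = -4 + 7/6 + 1 = -11/6)
-29*(49 + h(6, 5)) = -29*(49 - 11/6) = -29*283/6 = -8207/6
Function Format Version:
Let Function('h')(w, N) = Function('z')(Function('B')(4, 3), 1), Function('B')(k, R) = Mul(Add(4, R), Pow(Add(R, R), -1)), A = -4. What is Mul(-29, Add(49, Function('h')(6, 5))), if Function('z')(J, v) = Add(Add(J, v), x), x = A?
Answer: Rational(-8207, 6) ≈ -1367.8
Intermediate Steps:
x = -4
Function('B')(k, R) = Mul(Rational(1, 2), Pow(R, -1), Add(4, R)) (Function('B')(k, R) = Mul(Add(4, R), Pow(Mul(2, R), -1)) = Mul(Add(4, R), Mul(Rational(1, 2), Pow(R, -1))) = Mul(Rational(1, 2), Pow(R, -1), Add(4, R)))
Function('z')(J, v) = Add(-4, J, v) (Function('z')(J, v) = Add(Add(J, v), -4) = Add(-4, J, v))
Function('h')(w, N) = Rational(-11, 6) (Function('h')(w, N) = Add(-4, Mul(Rational(1, 2), Pow(3, -1), Add(4, 3)), 1) = Add(-4, Mul(Rational(1, 2), Rational(1, 3), 7), 1) = Add(-4, Rational(7, 6), 1) = Rational(-11, 6))
Mul(-29, Add(49, Function('h')(6, 5))) = Mul(-29, Add(49, Rational(-11, 6))) = Mul(-29, Rational(283, 6)) = Rational(-8207, 6)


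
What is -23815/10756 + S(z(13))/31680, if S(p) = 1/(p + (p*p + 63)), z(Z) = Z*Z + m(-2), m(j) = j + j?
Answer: -5178042101711/2338652986560 ≈ -2.2141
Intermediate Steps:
m(j) = 2*j
z(Z) = -4 + Z**2 (z(Z) = Z*Z + 2*(-2) = Z**2 - 4 = -4 + Z**2)
S(p) = 1/(63 + p + p**2) (S(p) = 1/(p + (p**2 + 63)) = 1/(p + (63 + p**2)) = 1/(63 + p + p**2))
-23815/10756 + S(z(13))/31680 = -23815/10756 + 1/((63 + (-4 + 13**2) + (-4 + 13**2)**2)*31680) = -23815*1/10756 + (1/31680)/(63 + (-4 + 169) + (-4 + 169)**2) = -23815/10756 + (1/31680)/(63 + 165 + 165**2) = -23815/10756 + (1/31680)/(63 + 165 + 27225) = -23815/10756 + (1/31680)/27453 = -23815/10756 + (1/27453)*(1/31680) = -23815/10756 + 1/869711040 = -5178042101711/2338652986560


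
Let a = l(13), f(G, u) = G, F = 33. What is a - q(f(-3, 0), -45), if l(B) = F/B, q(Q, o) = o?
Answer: 618/13 ≈ 47.538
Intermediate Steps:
l(B) = 33/B
a = 33/13 ≈ 2.5385
a - q(f(-3, 0), -45) = 33/13 - 1*(-45) = 33/13 + 45 = 618/13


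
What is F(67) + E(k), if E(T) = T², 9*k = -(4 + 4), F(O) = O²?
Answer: 363673/81 ≈ 4489.8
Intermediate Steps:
k = -8/9 (k = (-(4 + 4))/9 = (-1*8)/9 = (⅑)*(-8) = -8/9 ≈ -0.88889)
F(67) + E(k) = 67² + (-8/9)² = 4489 + 64/81 = 363673/81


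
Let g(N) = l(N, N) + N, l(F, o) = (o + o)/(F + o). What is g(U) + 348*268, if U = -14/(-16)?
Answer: 746127/8 ≈ 93266.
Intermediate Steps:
l(F, o) = 2*o/(F + o) (l(F, o) = (2*o)/(F + o) = 2*o/(F + o))
U = 7/8 (U = -14*(-1/16) = 7/8 ≈ 0.87500)
g(N) = 1 + N (g(N) = 2*N/(N + N) + N = 2*N/((2*N)) + N = 2*N*(1/(2*N)) + N = 1 + N)
g(U) + 348*268 = (1 + 7/8) + 348*268 = 15/8 + 93264 = 746127/8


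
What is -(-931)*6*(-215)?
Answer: -1200990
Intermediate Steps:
-(-931)*6*(-215) = -133*(-42)*(-215) = 5586*(-215) = -1200990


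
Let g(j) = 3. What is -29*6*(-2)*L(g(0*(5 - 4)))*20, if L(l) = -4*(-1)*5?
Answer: 139200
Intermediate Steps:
L(l) = 20 (L(l) = 4*5 = 20)
-29*6*(-2)*L(g(0*(5 - 4)))*20 = -29*6*(-2)*20*20 = -(-348)*20*20 = -29*(-240)*20 = 6960*20 = 139200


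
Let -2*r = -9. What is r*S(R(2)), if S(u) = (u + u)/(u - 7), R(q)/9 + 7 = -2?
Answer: 729/88 ≈ 8.2841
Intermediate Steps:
r = 9/2 (r = -½*(-9) = 9/2 ≈ 4.5000)
R(q) = -81 (R(q) = -63 + 9*(-2) = -63 - 18 = -81)
S(u) = 2*u/(-7 + u) (S(u) = (2*u)/(-7 + u) = 2*u/(-7 + u))
r*S(R(2)) = 9*(2*(-81)/(-7 - 81))/2 = 9*(2*(-81)/(-88))/2 = 9*(2*(-81)*(-1/88))/2 = (9/2)*(81/44) = 729/88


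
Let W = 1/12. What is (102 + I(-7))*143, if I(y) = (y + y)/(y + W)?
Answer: 1234662/83 ≈ 14875.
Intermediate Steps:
W = 1/12 ≈ 0.083333
I(y) = 2*y/(1/12 + y) (I(y) = (y + y)/(y + 1/12) = (2*y)/(1/12 + y) = 2*y/(1/12 + y))
(102 + I(-7))*143 = (102 + 24*(-7)/(1 + 12*(-7)))*143 = (102 + 24*(-7)/(1 - 84))*143 = (102 + 24*(-7)/(-83))*143 = (102 + 24*(-7)*(-1/83))*143 = (102 + 168/83)*143 = (8634/83)*143 = 1234662/83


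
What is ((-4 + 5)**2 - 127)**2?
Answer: 15876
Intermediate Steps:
((-4 + 5)**2 - 127)**2 = (1**2 - 127)**2 = (1 - 127)**2 = (-126)**2 = 15876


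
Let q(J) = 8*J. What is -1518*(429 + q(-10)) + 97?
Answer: -529685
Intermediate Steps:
-1518*(429 + q(-10)) + 97 = -1518*(429 + 8*(-10)) + 97 = -1518*(429 - 80) + 97 = -1518*349 + 97 = -529782 + 97 = -529685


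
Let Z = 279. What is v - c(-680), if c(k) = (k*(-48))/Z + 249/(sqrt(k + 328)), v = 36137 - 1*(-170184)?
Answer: 19176973/93 + 249*I*sqrt(22)/88 ≈ 2.062e+5 + 13.272*I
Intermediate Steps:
v = 206321 (v = 36137 + 170184 = 206321)
c(k) = 249/sqrt(328 + k) - 16*k/93 (c(k) = (k*(-48))/279 + 249/(sqrt(k + 328)) = -48*k*(1/279) + 249/(sqrt(328 + k)) = -16*k/93 + 249/sqrt(328 + k) = 249/sqrt(328 + k) - 16*k/93)
v - c(-680) = 206321 - (249/sqrt(328 - 680) - 16/93*(-680)) = 206321 - (249/sqrt(-352) + 10880/93) = 206321 - (249*(-I*sqrt(22)/88) + 10880/93) = 206321 - (-249*I*sqrt(22)/88 + 10880/93) = 206321 - (10880/93 - 249*I*sqrt(22)/88) = 206321 + (-10880/93 + 249*I*sqrt(22)/88) = 19176973/93 + 249*I*sqrt(22)/88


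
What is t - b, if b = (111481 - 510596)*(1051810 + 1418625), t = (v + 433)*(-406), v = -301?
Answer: 985987611433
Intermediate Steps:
t = -53592 (t = (-301 + 433)*(-406) = 132*(-406) = -53592)
b = -985987665025 (b = -399115*2470435 = -985987665025)
t - b = -53592 - 1*(-985987665025) = -53592 + 985987665025 = 985987611433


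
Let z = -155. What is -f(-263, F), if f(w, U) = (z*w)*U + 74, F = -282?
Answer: 11495656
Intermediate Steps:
f(w, U) = 74 - 155*U*w (f(w, U) = (-155*w)*U + 74 = -155*U*w + 74 = 74 - 155*U*w)
-f(-263, F) = -(74 - 155*(-282)*(-263)) = -(74 - 11495730) = -1*(-11495656) = 11495656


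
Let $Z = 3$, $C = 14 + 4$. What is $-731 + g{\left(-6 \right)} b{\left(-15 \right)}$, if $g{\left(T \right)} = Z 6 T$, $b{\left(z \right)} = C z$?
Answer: $28429$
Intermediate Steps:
$C = 18$
$b{\left(z \right)} = 18 z$
$g{\left(T \right)} = 18 T$ ($g{\left(T \right)} = 3 \cdot 6 T = 18 T$)
$-731 + g{\left(-6 \right)} b{\left(-15 \right)} = -731 + 18 \left(-6\right) 18 \left(-15\right) = -731 - -29160 = -731 + 29160 = 28429$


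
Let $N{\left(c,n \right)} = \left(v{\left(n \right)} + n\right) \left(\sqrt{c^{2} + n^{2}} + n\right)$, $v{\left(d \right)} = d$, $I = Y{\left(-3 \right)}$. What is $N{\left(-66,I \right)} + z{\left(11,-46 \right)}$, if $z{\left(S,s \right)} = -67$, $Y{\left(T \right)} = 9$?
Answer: $95 + 54 \sqrt{493} \approx 1294.0$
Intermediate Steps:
$I = 9$
$N{\left(c,n \right)} = 2 n \left(n + \sqrt{c^{2} + n^{2}}\right)$ ($N{\left(c,n \right)} = \left(n + n\right) \left(\sqrt{c^{2} + n^{2}} + n\right) = 2 n \left(n + \sqrt{c^{2} + n^{2}}\right)$)
$N{\left(-66,I \right)} + z{\left(11,-46 \right)} = 2 \cdot 9 \left(9 + \sqrt{\left(-66\right)^{2} + 9^{2}}\right) - 67 = 2 \cdot 9 \left(9 + \sqrt{4356 + 81}\right) - 67 = 2 \cdot 9 \left(9 + \sqrt{4437}\right) - 67 = 2 \cdot 9 \left(9 + 3 \sqrt{493}\right) - 67 = \left(162 + 54 \sqrt{493}\right) - 67 = 95 + 54 \sqrt{493}$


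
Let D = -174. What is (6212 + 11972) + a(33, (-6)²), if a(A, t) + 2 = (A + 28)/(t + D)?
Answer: 2509055/138 ≈ 18182.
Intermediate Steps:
a(A, t) = -2 + (28 + A)/(-174 + t) (a(A, t) = -2 + (A + 28)/(t - 174) = -2 + (28 + A)/(-174 + t))
(6212 + 11972) + a(33, (-6)²) = (6212 + 11972) + (376 + 33 - 2*(-6)²)/(-174 + (-6)²) = 18184 + (376 + 33 - 2*36)/(-174 + 36) = 18184 + (376 + 33 - 72)/(-138) = 18184 - 1/138*337 = 18184 - 337/138 = 2509055/138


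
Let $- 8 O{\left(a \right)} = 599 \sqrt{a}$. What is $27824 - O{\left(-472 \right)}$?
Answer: $27824 + \frac{599 i \sqrt{118}}{4} \approx 27824.0 + 1626.7 i$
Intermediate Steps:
$O{\left(a \right)} = - \frac{599 \sqrt{a}}{8}$
$27824 - O{\left(-472 \right)} = 27824 - - \frac{599 \sqrt{-472}}{8} = 27824 - - \frac{599 \cdot 2 i \sqrt{118}}{8} = 27824 - - \frac{599 i \sqrt{118}}{4} = 27824 + \frac{599 i \sqrt{118}}{4}$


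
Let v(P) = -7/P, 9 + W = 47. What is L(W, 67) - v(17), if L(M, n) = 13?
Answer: 228/17 ≈ 13.412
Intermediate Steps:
W = 38 (W = -9 + 47 = 38)
L(W, 67) - v(17) = 13 - (-7)/17 = 13 - 1*(-7/17) = 13 + 7/17 = 228/17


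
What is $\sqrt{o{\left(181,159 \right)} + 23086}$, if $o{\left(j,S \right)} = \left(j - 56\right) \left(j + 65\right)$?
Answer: $2 \sqrt{13459} \approx 232.03$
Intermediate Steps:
$o{\left(j,S \right)} = \left(-56 + j\right) \left(65 + j\right)$
$\sqrt{o{\left(181,159 \right)} + 23086} = \sqrt{\left(-3640 + 181^{2} + 9 \cdot 181\right) + 23086} = \sqrt{\left(-3640 + 32761 + 1629\right) + 23086} = \sqrt{30750 + 23086} = \sqrt{53836} = 2 \sqrt{13459}$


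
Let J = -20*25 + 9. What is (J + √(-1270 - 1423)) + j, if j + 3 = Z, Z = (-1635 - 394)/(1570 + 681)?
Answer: -1114023/2251 + I*√2693 ≈ -494.9 + 51.894*I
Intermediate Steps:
J = -491 (J = -500 + 9 = -491)
Z = -2029/2251 ≈ -0.90138
j = -8782/2251 (j = -3 - 2029/2251 = -8782/2251 ≈ -3.9014)
(J + √(-1270 - 1423)) + j = (-491 + √(-1270 - 1423)) - 8782/2251 = (-491 + √(-2693)) - 8782/2251 = (-491 + I*√2693) - 8782/2251 = -1114023/2251 + I*√2693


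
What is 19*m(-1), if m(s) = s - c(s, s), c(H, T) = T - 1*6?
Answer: 114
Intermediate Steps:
c(H, T) = -6 + T (c(H, T) = T - 6 = -6 + T)
m(s) = 6 (m(s) = s - (-6 + s) = s + (6 - s) = 6)
19*m(-1) = 19*6 = 114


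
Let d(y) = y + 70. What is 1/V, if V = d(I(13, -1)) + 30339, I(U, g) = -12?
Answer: 1/30397 ≈ 3.2898e-5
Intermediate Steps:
d(y) = 70 + y
V = 30397 (V = (70 - 12) + 30339 = 58 + 30339 = 30397)
1/V = 1/30397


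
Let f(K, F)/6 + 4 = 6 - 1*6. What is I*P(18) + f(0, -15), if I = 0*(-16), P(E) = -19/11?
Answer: -24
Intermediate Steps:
f(K, F) = -24 (f(K, F) = -24 + 6*(6 - 1*6) = -24 + 6*(6 - 6) = -24 + 6*0 = -24 + 0 = -24)
P(E) = -19/11 (P(E) = -19*1/11 = -19/11)
I = 0
I*P(18) + f(0, -15) = 0*(-19/11) - 24 = 0 - 24 = -24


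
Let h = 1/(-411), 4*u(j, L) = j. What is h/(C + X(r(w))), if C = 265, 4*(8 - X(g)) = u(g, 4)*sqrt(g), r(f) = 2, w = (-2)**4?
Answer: -2912/326734999 - 4*sqrt(2)/980204997 ≈ -8.9182e-6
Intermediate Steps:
u(j, L) = j/4
w = 16
X(g) = 8 - g**(3/2)/16 (X(g) = 8 - g/4*sqrt(g)/4 = 8 - g**(3/2)/16)
h = -1/411 ≈ -0.0024331
h/(C + X(r(w))) = -1/(411*(265 + (8 - sqrt(2)/8))) = -1/(411*(273 - sqrt(2)/8))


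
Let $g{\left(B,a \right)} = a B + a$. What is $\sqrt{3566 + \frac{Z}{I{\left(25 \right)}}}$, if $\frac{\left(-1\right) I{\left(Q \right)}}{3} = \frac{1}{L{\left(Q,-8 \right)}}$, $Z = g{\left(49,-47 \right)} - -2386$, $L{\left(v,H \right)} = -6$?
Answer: $\sqrt{3638} \approx 60.316$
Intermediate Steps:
$g{\left(B,a \right)} = a + B a$ ($g{\left(B,a \right)} = B a + a = a + B a$)
$Z = 36$ ($Z = - 47 \left(1 + 49\right) - -2386 = \left(-47\right) 50 + 2386 = -2350 + 2386 = 36$)
$I{\left(Q \right)} = \frac{1}{2}$ ($I{\left(Q \right)} = - \frac{3}{-6} = \left(-3\right) \left(- \frac{1}{6}\right) = \frac{1}{2}$)
$\sqrt{3566 + \frac{Z}{I{\left(25 \right)}}} = \sqrt{3566 + 36 \frac{1}{\frac{1}{2}}} = \sqrt{3566 + 36 \cdot 2} = \sqrt{3566 + 72} = \sqrt{3638}$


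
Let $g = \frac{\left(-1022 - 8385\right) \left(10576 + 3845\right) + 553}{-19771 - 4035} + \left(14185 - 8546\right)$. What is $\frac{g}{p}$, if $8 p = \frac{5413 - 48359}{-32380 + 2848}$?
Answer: $\frac{15941363440992}{255593119} \approx 62370.0$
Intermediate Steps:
$p = \frac{21473}{118128}$ ($p = \frac{\left(5413 - 48359\right) \frac{1}{-32380 + 2848}}{8} = \frac{\left(-42946\right) \frac{1}{-29532}}{8} = \frac{\left(-42946\right) \left(- \frac{1}{29532}\right)}{8} = \frac{1}{8} \cdot \frac{21473}{14766} = \frac{21473}{118128} \approx 0.18178$)
$g = \frac{134949914}{11903}$ ($g = \frac{\left(-9407\right) 14421 + 553}{-23806} + \left(14185 - 8546\right) = \left(-135658347 + 553\right) \left(- \frac{1}{23806}\right) + 5639 = \left(-135657794\right) \left(- \frac{1}{23806}\right) + 5639 = \frac{67828897}{11903} + 5639 = \frac{134949914}{11903} \approx 11337.0$)
$\frac{g}{p} = \frac{134949914}{11903 \cdot \frac{21473}{118128}} = \frac{134949914}{11903} \cdot \frac{118128}{21473} = \frac{15941363440992}{255593119}$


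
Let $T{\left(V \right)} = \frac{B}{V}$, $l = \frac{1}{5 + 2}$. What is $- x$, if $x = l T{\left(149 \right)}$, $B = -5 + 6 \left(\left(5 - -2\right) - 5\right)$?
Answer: $- \frac{1}{149} \approx -0.0067114$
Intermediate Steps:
$l = \frac{1}{7} \approx 0.14286$
$B = 7$ ($B = -5 + 6 \left(\left(5 + \left(-2 + 4\right)\right) - 5\right) = -5 + 6 \left(\left(5 + 2\right) - 5\right) = -5 + 6 \left(7 - 5\right) = -5 + 6 \cdot 2 = -5 + 12 = 7$)
$T{\left(V \right)} = \frac{7}{V}$
$x = \frac{1}{149}$ ($x = \frac{7 \cdot \frac{1}{149}}{7} = \frac{1}{7} \cdot \frac{7}{149} = \frac{1}{149} \approx 0.0067114$)
$- x = \left(-1\right) \frac{1}{149} = - \frac{1}{149}$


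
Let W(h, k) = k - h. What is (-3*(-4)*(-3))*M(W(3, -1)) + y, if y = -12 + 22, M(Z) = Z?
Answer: 154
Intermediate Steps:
y = 10
(-3*(-4)*(-3))*M(W(3, -1)) + y = (-3*(-4)*(-3))*(-1 - 1*3) + 10 = (12*(-3))*(-1 - 3) + 10 = -36*(-4) + 10 = 144 + 10 = 154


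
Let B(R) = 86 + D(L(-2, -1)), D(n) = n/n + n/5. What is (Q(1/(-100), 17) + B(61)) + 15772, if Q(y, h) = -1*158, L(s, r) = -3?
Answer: 78502/5 ≈ 15700.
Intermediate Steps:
D(n) = 1 + n/5 (D(n) = 1 + n*(⅕) = 1 + n/5)
Q(y, h) = -158
B(R) = 432/5 (B(R) = 86 + (1 + (⅕)*(-3)) = 86 + (1 - ⅗) = 86 + ⅖ = 432/5)
(Q(1/(-100), 17) + B(61)) + 15772 = (-158 + 432/5) + 15772 = -358/5 + 15772 = 78502/5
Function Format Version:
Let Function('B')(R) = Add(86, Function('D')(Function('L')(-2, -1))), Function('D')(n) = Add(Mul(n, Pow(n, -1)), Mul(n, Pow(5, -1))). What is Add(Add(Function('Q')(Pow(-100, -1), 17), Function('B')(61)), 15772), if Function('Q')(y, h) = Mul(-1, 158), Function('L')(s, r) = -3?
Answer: Rational(78502, 5) ≈ 15700.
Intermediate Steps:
Function('D')(n) = Add(1, Mul(Rational(1, 5), n)) (Function('D')(n) = Add(1, Mul(n, Rational(1, 5))) = Add(1, Mul(Rational(1, 5), n)))
Function('Q')(y, h) = -158
Function('B')(R) = Rational(432, 5) (Function('B')(R) = Add(86, Add(1, Mul(Rational(1, 5), -3))) = Add(86, Add(1, Rational(-3, 5))) = Add(86, Rational(2, 5)) = Rational(432, 5))
Add(Add(Function('Q')(Pow(-100, -1), 17), Function('B')(61)), 15772) = Add(Add(-158, Rational(432, 5)), 15772) = Add(Rational(-358, 5), 15772) = Rational(78502, 5)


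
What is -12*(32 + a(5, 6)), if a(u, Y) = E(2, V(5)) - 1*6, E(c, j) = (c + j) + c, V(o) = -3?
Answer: -324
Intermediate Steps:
E(c, j) = j + 2*c
a(u, Y) = -5 (a(u, Y) = (-3 + 2*2) - 1*6 = (-3 + 4) - 6 = 1 - 6 = -5)
-12*(32 + a(5, 6)) = -12*(32 - 5) = -12*27 = -324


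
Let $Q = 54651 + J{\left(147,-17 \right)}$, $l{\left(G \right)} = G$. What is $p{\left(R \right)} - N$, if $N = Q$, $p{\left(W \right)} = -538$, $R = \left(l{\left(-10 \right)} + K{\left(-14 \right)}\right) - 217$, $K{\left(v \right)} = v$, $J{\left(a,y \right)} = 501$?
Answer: $-55690$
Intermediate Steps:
$R = -241$ ($R = \left(-10 - 14\right) - 217 = -24 - 217 = -241$)
$Q = 55152$ ($Q = 54651 + 501 = 55152$)
$N = 55152$
$p{\left(R \right)} - N = -538 - 55152 = -55690$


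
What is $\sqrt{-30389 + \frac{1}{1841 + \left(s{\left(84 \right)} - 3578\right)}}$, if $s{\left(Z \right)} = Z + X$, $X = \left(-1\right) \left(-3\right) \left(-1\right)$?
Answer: $\frac{i \sqrt{2314912510}}{276} \approx 174.32 i$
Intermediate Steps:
$X = -3$ ($X = 3 \left(-1\right) = -3$)
$s{\left(Z \right)} = -3 + Z$ ($s{\left(Z \right)} = Z - 3 = -3 + Z$)
$\sqrt{-30389 + \frac{1}{1841 + \left(s{\left(84 \right)} - 3578\right)}} = \sqrt{-30389 + \frac{1}{1841 + \left(\left(-3 + 84\right) - 3578\right)}} = \sqrt{-30389 + \frac{1}{1841 + \left(81 - 3578\right)}} = \sqrt{-30389 + \frac{1}{1841 - 3497}} = \sqrt{-30389 + \frac{1}{-1656}} = \sqrt{-30389 - \frac{1}{1656}} = \sqrt{- \frac{50324185}{1656}} = \frac{i \sqrt{2314912510}}{276}$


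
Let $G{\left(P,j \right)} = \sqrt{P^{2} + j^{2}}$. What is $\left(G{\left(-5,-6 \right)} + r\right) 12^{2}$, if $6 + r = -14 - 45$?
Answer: $-9360 + 144 \sqrt{61} \approx -8235.3$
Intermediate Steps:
$r = -65$ ($r = -6 - 59 = -65$)
$\left(G{\left(-5,-6 \right)} + r\right) 12^{2} = \left(\sqrt{\left(-5\right)^{2} + \left(-6\right)^{2}} - 65\right) 12^{2} = \left(\sqrt{25 + 36} - 65\right) 144 = \left(\sqrt{61} - 65\right) 144 = \left(-65 + \sqrt{61}\right) 144 = -9360 + 144 \sqrt{61}$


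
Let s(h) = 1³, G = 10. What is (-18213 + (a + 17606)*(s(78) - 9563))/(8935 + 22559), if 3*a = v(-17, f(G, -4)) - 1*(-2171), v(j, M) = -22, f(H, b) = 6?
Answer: -525649093/94482 ≈ -5563.5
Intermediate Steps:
s(h) = 1
a = 2149/3 (a = (-22 - 1*(-2171))/3 = (-22 + 2171)/3 = (⅓)*2149 = 2149/3 ≈ 716.33)
(-18213 + (a + 17606)*(s(78) - 9563))/(8935 + 22559) = (-18213 + (2149/3 + 17606)*(1 - 9563))/(8935 + 22559) = (-18213 + (54967/3)*(-9562))/31494 = (-18213 - 525594454/3)*(1/31494) = -525649093/3*1/31494 = -525649093/94482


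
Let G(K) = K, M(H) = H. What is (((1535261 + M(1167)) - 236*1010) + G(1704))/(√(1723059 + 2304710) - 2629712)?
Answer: -3418026025664/6915381175175 - 1299772*√4027769/6915381175175 ≈ -0.49464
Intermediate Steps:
(((1535261 + M(1167)) - 236*1010) + G(1704))/(√(1723059 + 2304710) - 2629712) = (((1535261 + 1167) - 236*1010) + 1704)/(√(1723059 + 2304710) - 2629712) = ((1536428 - 238360) + 1704)/(√4027769 - 2629712) = (1298068 + 1704)/(-2629712 + √4027769) = 1299772/(-2629712 + √4027769)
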